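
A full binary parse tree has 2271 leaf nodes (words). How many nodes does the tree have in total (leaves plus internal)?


Leaf nodes (terminals): 2271
Internal nodes = n - 1 = 2271 - 1 = 2270
Total = leaves + internal = 2271 + 2270 = 4541

4541


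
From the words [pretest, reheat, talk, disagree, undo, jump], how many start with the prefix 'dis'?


Checking each word for prefix 'dis':
  'pretest' -> no (count: 0)
  'reheat' -> no (count: 0)
  'talk' -> no (count: 0)
  'disagree' -> YES, starts with 'dis' (count: 1)
  'undo' -> no (count: 1)
  'jump' -> no (count: 1)
Total with prefix 'dis': 1

1


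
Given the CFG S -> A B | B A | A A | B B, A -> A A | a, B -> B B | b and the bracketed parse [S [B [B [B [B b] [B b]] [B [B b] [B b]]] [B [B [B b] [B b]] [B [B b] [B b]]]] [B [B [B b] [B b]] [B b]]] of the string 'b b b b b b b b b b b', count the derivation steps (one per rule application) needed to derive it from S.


Every bracketed nonterminal node [X ...] in the tree is produced by exactly one rule application.
Reading the tree off as a leftmost derivation:
  Step 1: S  =>  B B   (applied S -> B B)
  Step 2: B B  =>  B B B   (applied B -> B B)
  Step 3: B B B  =>  B B B B   (applied B -> B B)
  Step 4: B B B B  =>  B B B B B   (applied B -> B B)
  Step 5: B B B B B  =>  b B B B B   (applied B -> b)
  Step 6: b B B B B  =>  b b B B B   (applied B -> b)
  Step 7: b b B B B  =>  b b B B B B   (applied B -> B B)
  Step 8: b b B B B B  =>  b b b B B B   (applied B -> b)
  Step 9: b b b B B B  =>  b b b b B B   (applied B -> b)
  Step 10: b b b b B B  =>  b b b b B B B   (applied B -> B B)
  Step 11: b b b b B B B  =>  b b b b B B B B   (applied B -> B B)
  Step 12: b b b b B B B B  =>  b b b b b B B B   (applied B -> b)
  Step 13: b b b b b B B B  =>  b b b b b b B B   (applied B -> b)
  Step 14: b b b b b b B B  =>  b b b b b b B B B   (applied B -> B B)
  Step 15: b b b b b b B B B  =>  b b b b b b b B B   (applied B -> b)
  Step 16: b b b b b b b B B  =>  b b b b b b b b B   (applied B -> b)
  Step 17: b b b b b b b b B  =>  b b b b b b b b B B   (applied B -> B B)
  Step 18: b b b b b b b b B B  =>  b b b b b b b b B B B   (applied B -> B B)
  Step 19: b b b b b b b b B B B  =>  b b b b b b b b b B B   (applied B -> b)
  Step 20: b b b b b b b b b B B  =>  b b b b b b b b b b B   (applied B -> b)
  Step 21: b b b b b b b b b b B  =>  b b b b b b b b b b b   (applied B -> b)
Final yield: b b b b b b b b b b b
Total rewrite steps: 21

21


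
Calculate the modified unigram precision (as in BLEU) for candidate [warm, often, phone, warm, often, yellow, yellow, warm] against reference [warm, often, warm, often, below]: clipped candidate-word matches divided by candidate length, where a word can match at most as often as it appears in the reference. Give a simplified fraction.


Reference word counts: {'below': 1, 'often': 2, 'warm': 2}
Checking each candidate word (with clipping):
  'warm' -> in reference (ref count 2, used 1/2) -> match (matches: 1)
  'often' -> in reference (ref count 2, used 1/2) -> match (matches: 2)
  'phone' -> not in reference -> no match (matches: 2)
  'warm' -> in reference (ref count 2, used 2/2) -> match (matches: 3)
  'often' -> in reference (ref count 2, used 2/2) -> match (matches: 4)
  'yellow' -> not in reference -> no match (matches: 4)
  'yellow' -> not in reference -> no match (matches: 4)
  'warm' -> ref count 2 already used up (2/2) -> clipped, no match (matches: 4)
Clipped matches: 4, Candidate length: 8
Precision = 4/8 = 1/2

1/2


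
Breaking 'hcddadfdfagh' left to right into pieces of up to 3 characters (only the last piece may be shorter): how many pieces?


'hcddadfdfagh' has 12 characters.
Chunking with max size 3:
  Chunk 1: 'hcd' (positions 0-2)
  Chunk 2: 'dad' (positions 3-5)
  Chunk 3: 'fdf' (positions 6-8)
  Chunk 4: 'agh' (positions 9-11)
Total chunks: ceil(12 / 3) = 4

4


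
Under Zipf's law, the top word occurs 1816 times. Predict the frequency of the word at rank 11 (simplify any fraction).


Zipf's law: freq(rank) = f1 / rank
f1 = 1816, rank = 11
freq = 1816 / 11
GCD(1816, 11) = 1
Simplified: 1816/11

1816/11


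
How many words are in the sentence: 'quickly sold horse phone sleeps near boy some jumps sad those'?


Counting words by splitting on spaces:
  Word 1: 'quickly'
  Word 2: 'sold'
  Word 3: 'horse'
  Word 4: 'phone'
  Word 5: 'sleeps'
  Word 6: 'near'
  Word 7: 'boy'
  Word 8: 'some'
  Word 9: 'jumps'
  Word 10: 'sad'
  Word 11: 'those'
Total words: 11

11


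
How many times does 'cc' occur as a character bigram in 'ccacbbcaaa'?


Scanning 'ccacbbcaaa' for bigram 'cc':
  Position 0: 'cc' -> MATCH
  Position 1: 'ca' -> no
  Position 2: 'ac' -> no
  Position 3: 'cb' -> no
  Position 4: 'bb' -> no
  Position 5: 'bc' -> no
  Position 6: 'ca' -> no
  Position 7: 'aa' -> no
  Position 8: 'aa' -> no
Total matches: 1

1


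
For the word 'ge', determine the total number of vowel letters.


Scanning each character of 'ge':
  Position 1: 'g' -> consonant (running count: 0)
  Position 2: 'e' -> vowel (running count: 1)
Total vowels: 1

1


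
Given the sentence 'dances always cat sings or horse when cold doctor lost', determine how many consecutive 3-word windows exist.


Word trigrams from [10] words:
  Trigram 1: (dances always cat)
  Trigram 2: (always cat sings)
  Trigram 3: (cat sings or)
  Trigram 4: (sings or horse)
  Trigram 5: (or horse when)
  Trigram 6: (horse when cold)
  Trigram 7: (when cold doctor)
  Trigram 8: (cold doctor lost)
Total word trigrams: 10 - 2 = 8

8


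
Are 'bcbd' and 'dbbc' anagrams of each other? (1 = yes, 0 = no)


Sort characters of 'bcbd': 'bbcd'
Sort characters of 'dbbc': 'bbcd'
Sorted forms match -> they ARE anagrams
Result: 1

1


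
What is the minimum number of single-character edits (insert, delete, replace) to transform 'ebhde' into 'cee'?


Building DP table for s1='ebhde' (len 5) and s2='cee' (len 3):
       c  e  e
    0  1  2  3
  e 1  1  1  2
  b 2  2  2  2
  h 3  3  3  3
  d 4  4  4  4
  e 5  5  4  4
Edit distance = dp[5][3] = 4

4


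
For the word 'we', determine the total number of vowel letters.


Scanning each character of 'we':
  Position 1: 'w' -> consonant (running count: 0)
  Position 2: 'e' -> vowel (running count: 1)
Total vowels: 1

1


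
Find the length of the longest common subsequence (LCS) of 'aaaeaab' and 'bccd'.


DP table for LCS of 'aaaeaab' and 'bccd':
       b  c  c  d
    0  0  0  0  0
  a 0  0  0  0  0
  a 0  0  0  0  0
  a 0  0  0  0  0
  e 0  0  0  0  0
  a 0  0  0  0  0
  a 0  0  0  0  0
  b 0  1  1  1  1
LCS: 'b'
LCS length = 1

1


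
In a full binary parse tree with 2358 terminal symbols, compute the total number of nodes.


Leaf nodes (terminals): 2358
Internal nodes = n - 1 = 2358 - 1 = 2357
Total = leaves + internal = 2358 + 2357 = 4715

4715


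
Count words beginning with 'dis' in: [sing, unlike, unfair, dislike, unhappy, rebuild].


Checking each word for prefix 'dis':
  'sing' -> no (count: 0)
  'unlike' -> no (count: 0)
  'unfair' -> no (count: 0)
  'dislike' -> YES, starts with 'dis' (count: 1)
  'unhappy' -> no (count: 1)
  'rebuild' -> no (count: 1)
Total with prefix 'dis': 1

1


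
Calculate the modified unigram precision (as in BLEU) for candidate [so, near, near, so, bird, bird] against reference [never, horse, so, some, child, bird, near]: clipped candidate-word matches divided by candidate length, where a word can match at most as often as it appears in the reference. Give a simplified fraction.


Reference word counts: {'bird': 1, 'child': 1, 'horse': 1, 'near': 1, 'never': 1, 'so': 1, 'some': 1}
Checking each candidate word (with clipping):
  'so' -> in reference (ref count 1, used 1/1) -> match (matches: 1)
  'near' -> in reference (ref count 1, used 1/1) -> match (matches: 2)
  'near' -> ref count 1 already used up (1/1) -> clipped, no match (matches: 2)
  'so' -> ref count 1 already used up (1/1) -> clipped, no match (matches: 2)
  'bird' -> in reference (ref count 1, used 1/1) -> match (matches: 3)
  'bird' -> ref count 1 already used up (1/1) -> clipped, no match (matches: 3)
Clipped matches: 3, Candidate length: 6
Precision = 3/6 = 1/2

1/2


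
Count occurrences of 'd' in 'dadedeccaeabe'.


Scanning 'dadedeccaeabe' for 'd':
  Position 0: 'd' -> MATCH (count: 1)
  Position 2: 'd' -> MATCH (count: 2)
  Position 4: 'd' -> MATCH (count: 3)
Total occurrences of 'd': 3

3


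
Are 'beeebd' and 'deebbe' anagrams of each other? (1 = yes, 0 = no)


Sort characters of 'beeebd': 'bbdeee'
Sort characters of 'deebbe': 'bbdeee'
Sorted forms match -> they ARE anagrams
Result: 1

1


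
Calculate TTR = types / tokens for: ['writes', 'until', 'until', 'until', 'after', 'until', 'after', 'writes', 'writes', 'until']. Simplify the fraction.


Tokens: 10
Unique types: ('after', 'until', 'writes') = 3
TTR = 3/10
Already in lowest terms.

3/10


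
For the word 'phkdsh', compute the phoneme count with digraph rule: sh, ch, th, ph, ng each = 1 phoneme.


Parsing 'phkdsh' greedily, digraphs first:
  'ph' -> digraph (1 consonant phoneme) (phonemes so far: 1)
  'k' -> consonant phoneme (phonemes so far: 2)
  'd' -> consonant phoneme (phonemes so far: 3)
  'sh' -> digraph (1 consonant phoneme) (phonemes so far: 4)
Total phonemes: 4

4


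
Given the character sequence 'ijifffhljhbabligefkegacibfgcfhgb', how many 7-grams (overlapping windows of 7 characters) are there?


String 'ijifffhljhbabligefkegacibfgcfhgb' has length L = 32.
Number of overlapping n-grams = L - n + 1
Substituting: 32 - 7 + 1 = 26

26


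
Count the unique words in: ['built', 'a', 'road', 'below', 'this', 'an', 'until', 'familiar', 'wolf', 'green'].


Listing all tokens and tracking unique types:
  Token 1: 'built' -> NEW (unique so far: 1)
  Token 2: 'a' -> NEW (unique so far: 2)
  Token 3: 'road' -> NEW (unique so far: 3)
  Token 4: 'below' -> NEW (unique so far: 4)
  Token 5: 'this' -> NEW (unique so far: 5)
  Token 6: 'an' -> NEW (unique so far: 6)
  Token 7: 'until' -> NEW (unique so far: 7)
  Token 8: 'familiar' -> NEW (unique so far: 8)
  Token 9: 'wolf' -> NEW (unique so far: 9)
  Token 10: 'green' -> NEW (unique so far: 10)
Unique types: ('a', 'an', 'below', 'built', 'familiar', 'green', 'road', 'this', 'until', 'wolf')
Vocabulary size: 10

10


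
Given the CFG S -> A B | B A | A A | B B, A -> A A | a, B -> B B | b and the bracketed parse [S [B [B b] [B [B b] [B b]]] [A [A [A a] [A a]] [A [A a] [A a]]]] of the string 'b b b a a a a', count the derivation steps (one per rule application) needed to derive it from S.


Every bracketed nonterminal node [X ...] in the tree is produced by exactly one rule application.
Reading the tree off as a leftmost derivation:
  Step 1: S  =>  B A   (applied S -> B A)
  Step 2: B A  =>  B B A   (applied B -> B B)
  Step 3: B B A  =>  b B A   (applied B -> b)
  Step 4: b B A  =>  b B B A   (applied B -> B B)
  Step 5: b B B A  =>  b b B A   (applied B -> b)
  Step 6: b b B A  =>  b b b A   (applied B -> b)
  Step 7: b b b A  =>  b b b A A   (applied A -> A A)
  Step 8: b b b A A  =>  b b b A A A   (applied A -> A A)
  Step 9: b b b A A A  =>  b b b a A A   (applied A -> a)
  Step 10: b b b a A A  =>  b b b a a A   (applied A -> a)
  Step 11: b b b a a A  =>  b b b a a A A   (applied A -> A A)
  Step 12: b b b a a A A  =>  b b b a a a A   (applied A -> a)
  Step 13: b b b a a a A  =>  b b b a a a a   (applied A -> a)
Final yield: b b b a a a a
Total rewrite steps: 13

13


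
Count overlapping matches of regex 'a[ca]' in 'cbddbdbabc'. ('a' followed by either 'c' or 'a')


Pattern: a[ca] means 'a' followed by either 'c' or 'a'.
Scanning 'cbddbdbabc' position-by-position:
  Pos 0: window 'cb' -> no
  Pos 1: window 'bd' -> no
  Pos 2: window 'dd' -> no
  Pos 3: window 'db' -> no
  Pos 4: window 'bd' -> no
  Pos 5: window 'db' -> no
  Pos 6: window 'ba' -> no
  Pos 7: window 'ab' -> no
  Pos 8: window 'bc' -> no
  Pos 9: window 'c' -> no
Total matches: 0

0


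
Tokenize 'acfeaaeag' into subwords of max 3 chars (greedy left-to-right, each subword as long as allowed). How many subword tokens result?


'acfeaaeag' has 9 characters.
Chunking with max size 3:
  Chunk 1: 'acf' (positions 0-2)
  Chunk 2: 'eaa' (positions 3-5)
  Chunk 3: 'eag' (positions 6-8)
Total chunks: ceil(9 / 3) = 3

3


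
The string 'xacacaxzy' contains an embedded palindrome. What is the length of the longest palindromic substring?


Scanning 'xacacaxzy' for palindromic substrings.
Substring at positions 0-6: 'xacacax'.
Check: reverse('xacacax') = 'xacacax' -> palindrome confirmed.
Neighbouring characters ('-' / 'z') break symmetry, so it cannot extend further.
No longer palindromic substring exists; longest length = 7

7


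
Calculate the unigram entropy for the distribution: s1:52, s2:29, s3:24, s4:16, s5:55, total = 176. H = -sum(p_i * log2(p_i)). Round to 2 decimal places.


Computing entropy H = -sum(p_i * log2(p_i)):
  s1: p = 52/176 = 0.2955, -p*log2(p) = 0.5197
  s2: p = 29/176 = 0.1648, -p*log2(p) = 0.4286
  s3: p = 24/176 = 0.1364, -p*log2(p) = 0.3920
  s4: p = 16/176 = 0.0909, -p*log2(p) = 0.3145
  s5: p = 55/176 = 0.3125, -p*log2(p) = 0.5244
H = sum of terms = 2.1792
Rounded to 2 decimals: 2.18

2.18


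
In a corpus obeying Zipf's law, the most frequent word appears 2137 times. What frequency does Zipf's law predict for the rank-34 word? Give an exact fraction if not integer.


Zipf's law: freq(rank) = f1 / rank
f1 = 2137, rank = 34
freq = 2137 / 34
GCD(2137, 34) = 1
Simplified: 2137/34

2137/34


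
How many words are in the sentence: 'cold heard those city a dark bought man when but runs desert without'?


Counting words by splitting on spaces:
  Word 1: 'cold'
  Word 2: 'heard'
  Word 3: 'those'
  Word 4: 'city'
  Word 5: 'a'
  Word 6: 'dark'
  Word 7: 'bought'
  Word 8: 'man'
  Word 9: 'when'
  Word 10: 'but'
  Word 11: 'runs'
  Word 12: 'desert'
  Word 13: 'without'
Total words: 13

13


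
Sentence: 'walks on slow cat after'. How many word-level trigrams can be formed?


Word trigrams from [5] words:
  Trigram 1: (walks on slow)
  Trigram 2: (on slow cat)
  Trigram 3: (slow cat after)
Total word trigrams: 5 - 2 = 3

3


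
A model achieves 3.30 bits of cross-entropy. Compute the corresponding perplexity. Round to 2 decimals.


Perplexity formula: PP = 2^H
H = 3.30
PP = 2^3.30
Decompose: 2^3.30 = 2^3 * 2^0.30
2^3 = 8, 2^0.30 ~ 1.2311444
PP ~ 8 * 1.2311444 = 9.8491552
Rounded to 2 decimals: 9.85

9.85


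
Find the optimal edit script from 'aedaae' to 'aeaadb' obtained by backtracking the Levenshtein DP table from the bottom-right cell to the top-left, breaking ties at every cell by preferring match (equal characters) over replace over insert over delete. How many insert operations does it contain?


Edit distance = 3. Backtracking from cell (6, 6) with preference match > replace > insert > delete,
then listing the resulting alignment 'aedaae' -> 'aeaadb' left to right:
  Step 1: keep 'a'
  Step 2: keep 'e'
  Step 3: replace d->a
  Step 4: keep 'a'
  Step 5: replace a->d
  Step 6: replace e->b
Total insertions: 0

0


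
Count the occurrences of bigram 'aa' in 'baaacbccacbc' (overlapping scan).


Scanning 'baaacbccacbc' for bigram 'aa':
  Position 0: 'ba' -> no
  Position 1: 'aa' -> MATCH
  Position 2: 'aa' -> MATCH
  Position 3: 'ac' -> no
  Position 4: 'cb' -> no
  Position 5: 'bc' -> no
  Position 6: 'cc' -> no
  Position 7: 'ca' -> no
  Position 8: 'ac' -> no
  Position 9: 'cb' -> no
  Position 10: 'bc' -> no
Total matches: 2

2


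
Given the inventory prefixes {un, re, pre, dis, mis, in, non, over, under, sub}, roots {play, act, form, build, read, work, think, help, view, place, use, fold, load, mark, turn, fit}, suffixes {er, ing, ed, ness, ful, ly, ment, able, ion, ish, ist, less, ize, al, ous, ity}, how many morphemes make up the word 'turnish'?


Segmenting 'turnish' against the inventory:
  'turn' -> root (morpheme 1)
  'ish' -> suffix (morpheme 2)
Total morphemes: 2

2


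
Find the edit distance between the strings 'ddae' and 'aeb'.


Building DP table for s1='ddae' (len 4) and s2='aeb' (len 3):
       a  e  b
    0  1  2  3
  d 1  1  2  3
  d 2  2  2  3
  a 3  2  3  3
  e 4  3  2  3
Edit distance = dp[4][3] = 3

3


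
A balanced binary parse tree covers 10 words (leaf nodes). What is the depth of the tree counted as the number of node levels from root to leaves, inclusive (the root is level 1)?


In a balanced binary tree with n leaves the deepest leaf is ceil(log2(n)) edges below the root,
so counting node levels inclusive of root and leaves gives ceil(log2(n)) + 1 levels.
log2(10) = 3.3219
ceil(3.3219) = 4
levels = 4 + 1 = 5

5


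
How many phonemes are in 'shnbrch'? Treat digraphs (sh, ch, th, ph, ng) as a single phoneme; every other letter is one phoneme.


Parsing 'shnbrch' greedily, digraphs first:
  'sh' -> digraph (1 consonant phoneme) (phonemes so far: 1)
  'n' -> consonant phoneme (phonemes so far: 2)
  'b' -> consonant phoneme (phonemes so far: 3)
  'r' -> consonant phoneme (phonemes so far: 4)
  'ch' -> digraph (1 consonant phoneme) (phonemes so far: 5)
Total phonemes: 5

5


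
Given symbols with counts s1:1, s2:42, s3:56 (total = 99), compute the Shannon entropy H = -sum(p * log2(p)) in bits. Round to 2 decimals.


Computing entropy H = -sum(p_i * log2(p_i)):
  s1: p = 1/99 = 0.0101, -p*log2(p) = 0.0670
  s2: p = 42/99 = 0.4242, -p*log2(p) = 0.5248
  s3: p = 56/99 = 0.5657, -p*log2(p) = 0.4650
H = sum of terms = 1.0568
Rounded to 2 decimals: 1.06

1.06


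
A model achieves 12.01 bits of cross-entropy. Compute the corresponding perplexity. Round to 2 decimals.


Perplexity formula: PP = 2^H
H = 12.01
PP = 2^12.01
Decompose: 2^12.01 = 2^12 * 2^0.01
2^12 = 4096, 2^0.01 ~ 1.0069556
PP ~ 4096 * 1.0069556 = 4124.4901376
Rounded to 2 decimals: 4124.49

4124.49


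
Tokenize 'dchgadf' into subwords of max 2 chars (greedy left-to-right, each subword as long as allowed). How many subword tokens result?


'dchgadf' has 7 characters.
Chunking with max size 2:
  Chunk 1: 'dc' (positions 0-1)
  Chunk 2: 'hg' (positions 2-3)
  Chunk 3: 'ad' (positions 4-5)
  Chunk 4: 'f' (positions 6-6)
Total chunks: ceil(7 / 2) = 4

4


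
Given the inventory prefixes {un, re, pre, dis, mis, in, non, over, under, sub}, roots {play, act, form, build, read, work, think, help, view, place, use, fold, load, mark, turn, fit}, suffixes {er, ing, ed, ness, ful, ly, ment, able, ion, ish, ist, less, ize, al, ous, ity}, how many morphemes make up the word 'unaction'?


Segmenting 'unaction' against the inventory:
  'un' -> prefix (morpheme 1)
  'act' -> root (morpheme 2)
  'ion' -> suffix (morpheme 3)
Total morphemes: 3

3


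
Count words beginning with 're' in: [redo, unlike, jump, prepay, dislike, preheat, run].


Checking each word for prefix 're':
  'redo' -> YES, starts with 're' (count: 1)
  'unlike' -> no (count: 1)
  'jump' -> no (count: 1)
  'prepay' -> no (count: 1)
  'dislike' -> no (count: 1)
  'preheat' -> no (count: 1)
  'run' -> no (count: 1)
Total with prefix 're': 1

1


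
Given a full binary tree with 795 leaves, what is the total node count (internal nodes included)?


Leaf nodes (terminals): 795
Internal nodes = n - 1 = 795 - 1 = 794
Total = leaves + internal = 795 + 794 = 1589

1589


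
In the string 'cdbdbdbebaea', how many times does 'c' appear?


Scanning 'cdbdbdbebaea' for 'c':
  Position 0: 'c' -> MATCH (count: 1)
Total occurrences of 'c': 1

1


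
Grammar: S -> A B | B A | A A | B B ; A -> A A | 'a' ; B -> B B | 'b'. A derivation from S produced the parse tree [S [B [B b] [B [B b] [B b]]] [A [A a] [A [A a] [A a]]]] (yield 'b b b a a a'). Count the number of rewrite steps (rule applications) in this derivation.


Every bracketed nonterminal node [X ...] in the tree is produced by exactly one rule application.
Reading the tree off as a leftmost derivation:
  Step 1: S  =>  B A   (applied S -> B A)
  Step 2: B A  =>  B B A   (applied B -> B B)
  Step 3: B B A  =>  b B A   (applied B -> b)
  Step 4: b B A  =>  b B B A   (applied B -> B B)
  Step 5: b B B A  =>  b b B A   (applied B -> b)
  Step 6: b b B A  =>  b b b A   (applied B -> b)
  Step 7: b b b A  =>  b b b A A   (applied A -> A A)
  Step 8: b b b A A  =>  b b b a A   (applied A -> a)
  Step 9: b b b a A  =>  b b b a A A   (applied A -> A A)
  Step 10: b b b a A A  =>  b b b a a A   (applied A -> a)
  Step 11: b b b a a A  =>  b b b a a a   (applied A -> a)
Final yield: b b b a a a
Total rewrite steps: 11

11


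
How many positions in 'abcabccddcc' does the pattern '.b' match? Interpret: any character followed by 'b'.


Pattern: .b means any character followed by 'b'.
Scanning 'abcabccddcc' position-by-position:
  Pos 0: window 'ab' -> MATCH
  Pos 1: window 'bc' -> no
  Pos 2: window 'ca' -> no
  Pos 3: window 'ab' -> MATCH
  Pos 4: window 'bc' -> no
  Pos 5: window 'cc' -> no
  Pos 6: window 'cd' -> no
  Pos 7: window 'dd' -> no
  Pos 8: window 'dc' -> no
  Pos 9: window 'cc' -> no
  Pos 10: window 'c' -> no
Total matches: 2

2


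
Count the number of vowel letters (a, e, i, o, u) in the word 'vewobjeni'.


Scanning each character of 'vewobjeni':
  Position 1: 'v' -> consonant (running count: 0)
  Position 2: 'e' -> vowel (running count: 1)
  Position 3: 'w' -> consonant (running count: 1)
  Position 4: 'o' -> vowel (running count: 2)
  Position 5: 'b' -> consonant (running count: 2)
  Position 6: 'j' -> consonant (running count: 2)
  Position 7: 'e' -> vowel (running count: 3)
  Position 8: 'n' -> consonant (running count: 3)
  Position 9: 'i' -> vowel (running count: 4)
Total vowels: 4

4


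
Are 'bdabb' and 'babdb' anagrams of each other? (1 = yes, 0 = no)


Sort characters of 'bdabb': 'abbbd'
Sort characters of 'babdb': 'abbbd'
Sorted forms match -> they ARE anagrams
Result: 1

1


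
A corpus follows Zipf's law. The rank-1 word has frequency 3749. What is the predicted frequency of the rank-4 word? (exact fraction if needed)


Zipf's law: freq(rank) = f1 / rank
f1 = 3749, rank = 4
freq = 3749 / 4
GCD(3749, 4) = 1
Simplified: 3749/4

3749/4


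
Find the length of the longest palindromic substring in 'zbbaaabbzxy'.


Scanning 'zbbaaabbzxy' for palindromic substrings.
Substring at positions 0-8: 'zbbaaabbz'.
Check: reverse('zbbaaabbz') = 'zbbaaabbz' -> palindrome confirmed.
Neighbouring characters ('-' / 'x') break symmetry, so it cannot extend further.
No longer palindromic substring exists; longest length = 9

9


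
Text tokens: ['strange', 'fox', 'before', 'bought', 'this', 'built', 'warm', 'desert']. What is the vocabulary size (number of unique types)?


Listing all tokens and tracking unique types:
  Token 1: 'strange' -> NEW (unique so far: 1)
  Token 2: 'fox' -> NEW (unique so far: 2)
  Token 3: 'before' -> NEW (unique so far: 3)
  Token 4: 'bought' -> NEW (unique so far: 4)
  Token 5: 'this' -> NEW (unique so far: 5)
  Token 6: 'built' -> NEW (unique so far: 6)
  Token 7: 'warm' -> NEW (unique so far: 7)
  Token 8: 'desert' -> NEW (unique so far: 8)
Unique types: ('before', 'bought', 'built', 'desert', 'fox', 'strange', 'this', 'warm')
Vocabulary size: 8

8


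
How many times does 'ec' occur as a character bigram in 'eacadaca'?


Scanning 'eacadaca' for bigram 'ec':
  Position 0: 'ea' -> no
  Position 1: 'ac' -> no
  Position 2: 'ca' -> no
  Position 3: 'ad' -> no
  Position 4: 'da' -> no
  Position 5: 'ac' -> no
  Position 6: 'ca' -> no
Total matches: 0

0


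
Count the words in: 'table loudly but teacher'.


Counting words by splitting on spaces:
  Word 1: 'table'
  Word 2: 'loudly'
  Word 3: 'but'
  Word 4: 'teacher'
Total words: 4

4


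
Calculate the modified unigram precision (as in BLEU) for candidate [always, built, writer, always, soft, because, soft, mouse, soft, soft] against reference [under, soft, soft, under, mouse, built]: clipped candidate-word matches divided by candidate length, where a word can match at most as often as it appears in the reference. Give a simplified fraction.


Reference word counts: {'built': 1, 'mouse': 1, 'soft': 2, 'under': 2}
Checking each candidate word (with clipping):
  'always' -> not in reference -> no match (matches: 0)
  'built' -> in reference (ref count 1, used 1/1) -> match (matches: 1)
  'writer' -> not in reference -> no match (matches: 1)
  'always' -> not in reference -> no match (matches: 1)
  'soft' -> in reference (ref count 2, used 1/2) -> match (matches: 2)
  'because' -> not in reference -> no match (matches: 2)
  'soft' -> in reference (ref count 2, used 2/2) -> match (matches: 3)
  'mouse' -> in reference (ref count 1, used 1/1) -> match (matches: 4)
  'soft' -> ref count 2 already used up (2/2) -> clipped, no match (matches: 4)
  'soft' -> ref count 2 already used up (2/2) -> clipped, no match (matches: 4)
Clipped matches: 4, Candidate length: 10
Precision = 4/10 = 2/5

2/5


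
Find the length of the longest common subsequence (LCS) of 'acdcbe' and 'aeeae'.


DP table for LCS of 'acdcbe' and 'aeeae':
       a  e  e  a  e
    0  0  0  0  0  0
  a 0  1  1  1  1  1
  c 0  1  1  1  1  1
  d 0  1  1  1  1  1
  c 0  1  1  1  1  1
  b 0  1  1  1  1  1
  e 0  1  2  2  2  2
LCS: 'ae'
LCS length = 2

2


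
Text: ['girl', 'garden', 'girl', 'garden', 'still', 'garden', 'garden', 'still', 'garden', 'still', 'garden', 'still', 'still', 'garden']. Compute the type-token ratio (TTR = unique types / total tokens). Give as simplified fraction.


Tokens: 14
Unique types: ('garden', 'girl', 'still') = 3
TTR = 3/14
Already in lowest terms.

3/14


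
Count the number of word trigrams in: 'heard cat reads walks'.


Word trigrams from [4] words:
  Trigram 1: (heard cat reads)
  Trigram 2: (cat reads walks)
Total word trigrams: 4 - 2 = 2

2


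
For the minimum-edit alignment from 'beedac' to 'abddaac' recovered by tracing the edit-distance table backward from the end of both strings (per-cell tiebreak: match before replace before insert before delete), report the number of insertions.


Edit distance = 4. Backtracking from cell (6, 7) with preference match > replace > insert > delete,
then listing the resulting alignment 'beedac' -> 'abddaac' left to right:
  Step 1: insert 'a' [insertion #1]
  Step 2: keep 'b'
  Step 3: replace e->d
  Step 4: replace e->d
  Step 5: replace d->a
  Step 6: keep 'a'
  Step 7: keep 'c'
Total insertions: 1

1


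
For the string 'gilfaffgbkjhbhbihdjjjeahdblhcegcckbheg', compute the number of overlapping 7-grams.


String 'gilfaffgbkjhbhbihdjjjeahdblhcegcckbheg' has length L = 38.
Number of overlapping n-grams = L - n + 1
Substituting: 38 - 7 + 1 = 32

32


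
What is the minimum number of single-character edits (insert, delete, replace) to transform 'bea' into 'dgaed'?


Building DP table for s1='bea' (len 3) and s2='dgaed' (len 5):
       d  g  a  e  d
    0  1  2  3  4  5
  b 1  1  2  3  4  5
  e 2  2  2  3  3  4
  a 3  3  3  2  3  4
Edit distance = dp[3][5] = 4

4


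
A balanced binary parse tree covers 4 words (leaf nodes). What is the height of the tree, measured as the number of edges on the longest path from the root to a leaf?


In a balanced binary tree with n leaves the deepest leaf is ceil(log2(n)) edges below the root.
log2(4) = 2.0000
ceil(2.0000) = 2
height (edges) = 2

2


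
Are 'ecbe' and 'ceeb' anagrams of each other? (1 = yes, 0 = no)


Sort characters of 'ecbe': 'bcee'
Sort characters of 'ceeb': 'bcee'
Sorted forms match -> they ARE anagrams
Result: 1

1


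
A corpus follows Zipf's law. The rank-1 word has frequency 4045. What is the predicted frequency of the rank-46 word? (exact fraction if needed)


Zipf's law: freq(rank) = f1 / rank
f1 = 4045, rank = 46
freq = 4045 / 46
GCD(4045, 46) = 1
Simplified: 4045/46

4045/46


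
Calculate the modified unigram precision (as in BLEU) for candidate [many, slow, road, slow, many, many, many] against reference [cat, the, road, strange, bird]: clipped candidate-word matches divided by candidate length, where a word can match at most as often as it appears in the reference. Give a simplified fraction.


Reference word counts: {'bird': 1, 'cat': 1, 'road': 1, 'strange': 1, 'the': 1}
Checking each candidate word (with clipping):
  'many' -> not in reference -> no match (matches: 0)
  'slow' -> not in reference -> no match (matches: 0)
  'road' -> in reference (ref count 1, used 1/1) -> match (matches: 1)
  'slow' -> not in reference -> no match (matches: 1)
  'many' -> not in reference -> no match (matches: 1)
  'many' -> not in reference -> no match (matches: 1)
  'many' -> not in reference -> no match (matches: 1)
Clipped matches: 1, Candidate length: 7
Precision = 1/7

1/7


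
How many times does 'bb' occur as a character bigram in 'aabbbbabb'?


Scanning 'aabbbbabb' for bigram 'bb':
  Position 0: 'aa' -> no
  Position 1: 'ab' -> no
  Position 2: 'bb' -> MATCH
  Position 3: 'bb' -> MATCH
  Position 4: 'bb' -> MATCH
  Position 5: 'ba' -> no
  Position 6: 'ab' -> no
  Position 7: 'bb' -> MATCH
Total matches: 4

4


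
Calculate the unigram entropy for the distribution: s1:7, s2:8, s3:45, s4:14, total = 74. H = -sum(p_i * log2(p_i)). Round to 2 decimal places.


Computing entropy H = -sum(p_i * log2(p_i)):
  s1: p = 7/74 = 0.0946, -p*log2(p) = 0.3218
  s2: p = 8/74 = 0.1081, -p*log2(p) = 0.3470
  s3: p = 45/74 = 0.6081, -p*log2(p) = 0.4364
  s4: p = 14/74 = 0.1892, -p*log2(p) = 0.4545
H = sum of terms = 1.5597
Rounded to 2 decimals: 1.56

1.56


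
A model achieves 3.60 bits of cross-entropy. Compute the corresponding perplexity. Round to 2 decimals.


Perplexity formula: PP = 2^H
H = 3.60
PP = 2^3.60
Decompose: 2^3.60 = 2^3 * 2^0.60
2^3 = 8, 2^0.60 ~ 1.5157166
PP ~ 8 * 1.5157166 = 12.1257328
Rounded to 2 decimals: 12.13

12.13


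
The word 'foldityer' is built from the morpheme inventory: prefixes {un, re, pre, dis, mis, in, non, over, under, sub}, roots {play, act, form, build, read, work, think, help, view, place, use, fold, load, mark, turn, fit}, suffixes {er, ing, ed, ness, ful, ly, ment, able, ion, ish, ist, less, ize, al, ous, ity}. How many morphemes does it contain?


Segmenting 'foldityer' against the inventory:
  'fold' -> root (morpheme 1)
  'ity' -> suffix (morpheme 2)
  'er' -> suffix (morpheme 3)
Total morphemes: 3

3


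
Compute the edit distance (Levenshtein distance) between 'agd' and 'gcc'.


Building DP table for s1='agd' (len 3) and s2='gcc' (len 3):
       g  c  c
    0  1  2  3
  a 1  1  2  3
  g 2  1  2  3
  d 3  2  2  3
Edit distance = dp[3][3] = 3

3


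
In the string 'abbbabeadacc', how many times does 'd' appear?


Scanning 'abbbabeadacc' for 'd':
  Position 8: 'd' -> MATCH (count: 1)
Total occurrences of 'd': 1

1


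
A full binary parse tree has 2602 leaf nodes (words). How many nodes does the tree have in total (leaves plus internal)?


Leaf nodes (terminals): 2602
Internal nodes = n - 1 = 2602 - 1 = 2601
Total = leaves + internal = 2602 + 2601 = 5203

5203


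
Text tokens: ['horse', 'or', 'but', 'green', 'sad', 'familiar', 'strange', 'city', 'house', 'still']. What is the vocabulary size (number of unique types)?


Listing all tokens and tracking unique types:
  Token 1: 'horse' -> NEW (unique so far: 1)
  Token 2: 'or' -> NEW (unique so far: 2)
  Token 3: 'but' -> NEW (unique so far: 3)
  Token 4: 'green' -> NEW (unique so far: 4)
  Token 5: 'sad' -> NEW (unique so far: 5)
  Token 6: 'familiar' -> NEW (unique so far: 6)
  Token 7: 'strange' -> NEW (unique so far: 7)
  Token 8: 'city' -> NEW (unique so far: 8)
  Token 9: 'house' -> NEW (unique so far: 9)
  Token 10: 'still' -> NEW (unique so far: 10)
Unique types: ('but', 'city', 'familiar', 'green', 'horse', 'house', 'or', 'sad', 'still', 'strange')
Vocabulary size: 10

10


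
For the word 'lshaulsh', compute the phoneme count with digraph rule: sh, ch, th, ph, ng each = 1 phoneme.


Parsing 'lshaulsh' greedily, digraphs first:
  'l' -> consonant phoneme (phonemes so far: 1)
  'sh' -> digraph (1 consonant phoneme) (phonemes so far: 2)
  'a' -> vowel phoneme (phonemes so far: 3)
  'u' -> vowel phoneme (phonemes so far: 4)
  'l' -> consonant phoneme (phonemes so far: 5)
  'sh' -> digraph (1 consonant phoneme) (phonemes so far: 6)
Total phonemes: 6

6


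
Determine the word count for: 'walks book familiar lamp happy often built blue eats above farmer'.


Counting words by splitting on spaces:
  Word 1: 'walks'
  Word 2: 'book'
  Word 3: 'familiar'
  Word 4: 'lamp'
  Word 5: 'happy'
  Word 6: 'often'
  Word 7: 'built'
  Word 8: 'blue'
  Word 9: 'eats'
  Word 10: 'above'
  Word 11: 'farmer'
Total words: 11

11


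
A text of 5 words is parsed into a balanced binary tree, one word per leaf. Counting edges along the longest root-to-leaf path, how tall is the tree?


In a balanced binary tree with n leaves the deepest leaf is ceil(log2(n)) edges below the root.
log2(5) = 2.3219
ceil(2.3219) = 3
height (edges) = 3

3


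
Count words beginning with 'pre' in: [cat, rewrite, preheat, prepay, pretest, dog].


Checking each word for prefix 'pre':
  'cat' -> no (count: 0)
  'rewrite' -> no (count: 0)
  'preheat' -> YES, starts with 'pre' (count: 1)
  'prepay' -> YES, starts with 'pre' (count: 2)
  'pretest' -> YES, starts with 'pre' (count: 3)
  'dog' -> no (count: 3)
Total with prefix 'pre': 3

3


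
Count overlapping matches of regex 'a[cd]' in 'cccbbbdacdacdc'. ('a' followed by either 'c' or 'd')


Pattern: a[cd] means 'a' followed by either 'c' or 'd'.
Scanning 'cccbbbdacdacdc' position-by-position:
  Pos 0: window 'cc' -> no
  Pos 1: window 'cc' -> no
  Pos 2: window 'cb' -> no
  Pos 3: window 'bb' -> no
  Pos 4: window 'bb' -> no
  Pos 5: window 'bd' -> no
  Pos 6: window 'da' -> no
  Pos 7: window 'ac' -> MATCH
  Pos 8: window 'cd' -> no
  Pos 9: window 'da' -> no
  Pos 10: window 'ac' -> MATCH
  Pos 11: window 'cd' -> no
  Pos 12: window 'dc' -> no
  Pos 13: window 'c' -> no
Total matches: 2

2


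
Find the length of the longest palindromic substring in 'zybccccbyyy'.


Scanning 'zybccccbyyy' for palindromic substrings.
Substring at positions 1-8: 'ybccccby'.
Check: reverse('ybccccby') = 'ybccccby' -> palindrome confirmed.
Neighbouring characters ('z' / 'y') break symmetry, so it cannot extend further.
No longer palindromic substring exists; longest length = 8

8


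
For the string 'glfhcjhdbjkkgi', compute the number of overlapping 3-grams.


String 'glfhcjhdbjkkgi' has length L = 14.
Number of overlapping n-grams = L - n + 1
Substituting: 14 - 3 + 1 = 12

12


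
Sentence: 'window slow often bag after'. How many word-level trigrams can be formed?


Word trigrams from [5] words:
  Trigram 1: (window slow often)
  Trigram 2: (slow often bag)
  Trigram 3: (often bag after)
Total word trigrams: 5 - 2 = 3

3


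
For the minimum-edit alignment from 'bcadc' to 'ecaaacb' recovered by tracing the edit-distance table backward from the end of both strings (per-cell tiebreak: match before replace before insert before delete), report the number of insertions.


Edit distance = 4. Backtracking from cell (5, 7) with preference match > replace > insert > delete,
then listing the resulting alignment 'bcadc' -> 'ecaaacb' left to right:
  Step 1: replace b->e
  Step 2: keep 'c'
  Step 3: insert 'a' [insertion #1]
  Step 4: keep 'a'
  Step 5: replace d->a
  Step 6: keep 'c'
  Step 7: insert 'b' [insertion #2]
Total insertions: 2

2


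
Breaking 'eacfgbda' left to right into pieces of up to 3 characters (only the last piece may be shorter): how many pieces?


'eacfgbda' has 8 characters.
Chunking with max size 3:
  Chunk 1: 'eac' (positions 0-2)
  Chunk 2: 'fgb' (positions 3-5)
  Chunk 3: 'da' (positions 6-7)
Total chunks: ceil(8 / 3) = 3

3


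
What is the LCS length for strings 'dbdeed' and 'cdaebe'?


DP table for LCS of 'dbdeed' and 'cdaebe':
       c  d  a  e  b  e
    0  0  0  0  0  0  0
  d 0  0  1  1  1  1  1
  b 0  0  1  1  1  2  2
  d 0  0  1  1  1  2  2
  e 0  0  1  1  2  2  3
  e 0  0  1  1  2  2  3
  d 0  0  1  1  2  2  3
LCS: 'dbe'
LCS length = 3

3


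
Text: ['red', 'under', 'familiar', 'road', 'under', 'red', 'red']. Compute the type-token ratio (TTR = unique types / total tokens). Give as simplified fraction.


Tokens: 7
Unique types: ('familiar', 'red', 'road', 'under') = 4
TTR = 4/7
Already in lowest terms.

4/7


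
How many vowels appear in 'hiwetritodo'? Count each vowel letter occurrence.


Scanning each character of 'hiwetritodo':
  Position 1: 'h' -> consonant (running count: 0)
  Position 2: 'i' -> vowel (running count: 1)
  Position 3: 'w' -> consonant (running count: 1)
  Position 4: 'e' -> vowel (running count: 2)
  Position 5: 't' -> consonant (running count: 2)
  Position 6: 'r' -> consonant (running count: 2)
  Position 7: 'i' -> vowel (running count: 3)
  Position 8: 't' -> consonant (running count: 3)
  Position 9: 'o' -> vowel (running count: 4)
  Position 10: 'd' -> consonant (running count: 4)
  Position 11: 'o' -> vowel (running count: 5)
Total vowels: 5

5


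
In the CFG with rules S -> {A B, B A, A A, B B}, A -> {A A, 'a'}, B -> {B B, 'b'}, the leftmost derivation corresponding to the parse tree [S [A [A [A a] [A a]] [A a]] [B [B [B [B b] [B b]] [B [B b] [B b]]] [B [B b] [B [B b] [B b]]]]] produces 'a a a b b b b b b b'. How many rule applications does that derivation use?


Every bracketed nonterminal node [X ...] in the tree is produced by exactly one rule application.
Reading the tree off as a leftmost derivation:
  Step 1: S  =>  A B   (applied S -> A B)
  Step 2: A B  =>  A A B   (applied A -> A A)
  Step 3: A A B  =>  A A A B   (applied A -> A A)
  Step 4: A A A B  =>  a A A B   (applied A -> a)
  Step 5: a A A B  =>  a a A B   (applied A -> a)
  Step 6: a a A B  =>  a a a B   (applied A -> a)
  Step 7: a a a B  =>  a a a B B   (applied B -> B B)
  Step 8: a a a B B  =>  a a a B B B   (applied B -> B B)
  Step 9: a a a B B B  =>  a a a B B B B   (applied B -> B B)
  Step 10: a a a B B B B  =>  a a a b B B B   (applied B -> b)
  Step 11: a a a b B B B  =>  a a a b b B B   (applied B -> b)
  Step 12: a a a b b B B  =>  a a a b b B B B   (applied B -> B B)
  Step 13: a a a b b B B B  =>  a a a b b b B B   (applied B -> b)
  Step 14: a a a b b b B B  =>  a a a b b b b B   (applied B -> b)
  Step 15: a a a b b b b B  =>  a a a b b b b B B   (applied B -> B B)
  Step 16: a a a b b b b B B  =>  a a a b b b b b B   (applied B -> b)
  Step 17: a a a b b b b b B  =>  a a a b b b b b B B   (applied B -> B B)
  Step 18: a a a b b b b b B B  =>  a a a b b b b b b B   (applied B -> b)
  Step 19: a a a b b b b b b B  =>  a a a b b b b b b b   (applied B -> b)
Final yield: a a a b b b b b b b
Total rewrite steps: 19

19


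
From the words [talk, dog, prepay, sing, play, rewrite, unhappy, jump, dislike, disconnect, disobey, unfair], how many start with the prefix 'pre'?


Checking each word for prefix 'pre':
  'talk' -> no (count: 0)
  'dog' -> no (count: 0)
  'prepay' -> YES, starts with 'pre' (count: 1)
  'sing' -> no (count: 1)
  'play' -> no (count: 1)
  'rewrite' -> no (count: 1)
  'unhappy' -> no (count: 1)
  'jump' -> no (count: 1)
  'dislike' -> no (count: 1)
  'disconnect' -> no (count: 1)
  'disobey' -> no (count: 1)
  'unfair' -> no (count: 1)
Total with prefix 'pre': 1

1


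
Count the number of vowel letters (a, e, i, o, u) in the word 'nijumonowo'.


Scanning each character of 'nijumonowo':
  Position 1: 'n' -> consonant (running count: 0)
  Position 2: 'i' -> vowel (running count: 1)
  Position 3: 'j' -> consonant (running count: 1)
  Position 4: 'u' -> vowel (running count: 2)
  Position 5: 'm' -> consonant (running count: 2)
  Position 6: 'o' -> vowel (running count: 3)
  Position 7: 'n' -> consonant (running count: 3)
  Position 8: 'o' -> vowel (running count: 4)
  Position 9: 'w' -> consonant (running count: 4)
  Position 10: 'o' -> vowel (running count: 5)
Total vowels: 5

5


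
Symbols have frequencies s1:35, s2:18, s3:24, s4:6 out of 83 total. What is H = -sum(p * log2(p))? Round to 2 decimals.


Computing entropy H = -sum(p_i * log2(p_i)):
  s1: p = 35/83 = 0.4217, -p*log2(p) = 0.5253
  s2: p = 18/83 = 0.2169, -p*log2(p) = 0.4782
  s3: p = 24/83 = 0.2892, -p*log2(p) = 0.5176
  s4: p = 6/83 = 0.0723, -p*log2(p) = 0.2740
H = sum of terms = 1.7951
Rounded to 2 decimals: 1.80

1.80
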